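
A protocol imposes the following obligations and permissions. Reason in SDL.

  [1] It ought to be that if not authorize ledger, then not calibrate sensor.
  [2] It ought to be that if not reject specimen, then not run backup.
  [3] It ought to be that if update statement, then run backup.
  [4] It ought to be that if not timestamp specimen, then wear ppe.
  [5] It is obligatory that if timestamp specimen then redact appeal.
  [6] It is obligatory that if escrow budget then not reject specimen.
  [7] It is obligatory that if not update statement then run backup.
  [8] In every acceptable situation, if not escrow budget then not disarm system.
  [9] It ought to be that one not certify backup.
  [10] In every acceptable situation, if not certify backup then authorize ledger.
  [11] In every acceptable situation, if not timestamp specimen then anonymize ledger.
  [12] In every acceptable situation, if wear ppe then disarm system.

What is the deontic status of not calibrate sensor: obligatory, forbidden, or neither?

Premise 1 is O(¬authorize_ledger → ¬calibrate_sensor), but O(¬authorize_ledger) is not derivable from the premises, so it does not yield O(¬calibrate_sensor).
No premise or chain of K-axiom applications forces O(¬calibrate_sensor), and none forces O(calibrate_sensor). So ¬calibrate_sensor is neither obligatory nor forbidden under these norms.

Neither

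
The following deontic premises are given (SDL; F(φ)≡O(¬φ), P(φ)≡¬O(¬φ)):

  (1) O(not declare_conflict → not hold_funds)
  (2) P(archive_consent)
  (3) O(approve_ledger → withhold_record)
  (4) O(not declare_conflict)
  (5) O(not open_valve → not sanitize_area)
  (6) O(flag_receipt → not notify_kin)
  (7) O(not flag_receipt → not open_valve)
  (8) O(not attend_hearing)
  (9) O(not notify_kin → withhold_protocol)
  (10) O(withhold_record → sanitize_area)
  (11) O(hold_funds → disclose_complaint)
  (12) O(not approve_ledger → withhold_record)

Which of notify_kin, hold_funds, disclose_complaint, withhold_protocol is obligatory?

Premises 3 and 12 cover both cases: O(approve_ledger → withhold_record) and O(not approve_ledger → withhold_record). Since approve_ledger ∨ not approve_ledger is a tautology, O(withhold_record) follows.
Applying K to premise 10 (O(withhold_record → sanitize_area)) and O(withhold_record) yields O(sanitize_area).
The contrapositive of premise 5 (O(not open_valve → not sanitize_area)) is O(sanitize_area → open_valve), and O(sanitize_area) is already established, so O(open_valve).
Premise 7, O(not flag_receipt → not open_valve), contraposes to O(open_valve → flag_receipt); with O(open_valve) we get O(flag_receipt).
From O(flag_receipt) and premise 6, O(flag_receipt → not notify_kin), we obtain O(not notify_kin).
Premise 9 is O(not notify_kin → withhold_protocol); since O(not notify_kin), deontic closure gives O(withhold_protocol).
So O(withhold_protocol) holds — withhold_protocol is obligatory. None of the other listed options is made obligatory by any chain of premises.

withhold_protocol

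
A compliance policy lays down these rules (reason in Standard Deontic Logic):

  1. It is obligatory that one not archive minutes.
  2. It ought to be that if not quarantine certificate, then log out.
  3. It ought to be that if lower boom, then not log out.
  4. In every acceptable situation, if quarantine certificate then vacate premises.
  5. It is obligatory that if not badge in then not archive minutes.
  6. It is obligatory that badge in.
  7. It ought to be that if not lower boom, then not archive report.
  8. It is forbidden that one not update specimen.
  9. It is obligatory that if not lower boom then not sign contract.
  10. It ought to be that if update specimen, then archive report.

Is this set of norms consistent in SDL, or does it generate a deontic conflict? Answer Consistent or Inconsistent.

Consistent

Premise 5 is O(¬badge_in → ¬archive_minutes); even if O(¬archive_minutes) held, inferring O(¬badge_in) would be affirming the consequent — invalid.
So O(¬badge_in) is not derivable, and the apparent clash with O(badge_in) does not arise.
A world satisfying every obligation exists (e.g. archive_minutes=false, archive_report=true, badge_in=true, log_out=false, lower_boom=true, quarantine_certificate=true, sign_contract=false, update_specimen=true, vacate_premises=true); no atom is both obligatory and forbidden, so the set is consistent.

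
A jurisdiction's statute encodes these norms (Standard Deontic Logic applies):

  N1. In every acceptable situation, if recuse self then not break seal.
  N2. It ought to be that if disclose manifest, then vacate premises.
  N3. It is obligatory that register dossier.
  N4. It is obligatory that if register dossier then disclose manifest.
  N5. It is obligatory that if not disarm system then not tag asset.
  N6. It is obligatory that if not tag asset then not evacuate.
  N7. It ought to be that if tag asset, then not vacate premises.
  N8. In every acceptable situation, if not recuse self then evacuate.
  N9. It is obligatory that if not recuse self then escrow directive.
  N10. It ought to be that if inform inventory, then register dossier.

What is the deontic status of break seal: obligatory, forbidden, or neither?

Premise 3 states O(register_dossier) outright.
From O(register_dossier) and premise 4, O(register_dossier → disclose_manifest), we obtain O(disclose_manifest).
From O(disclose_manifest) and premise 2, O(disclose_manifest → vacate_premises), we obtain O(vacate_premises).
Premise 7 is O(tag_asset → ¬vacate_premises); contrapositively O(vacate_premises → ¬tag_asset). Since O(vacate_premises) holds, K gives O(¬tag_asset).
From O(¬tag_asset) and premise 6, O(¬tag_asset → ¬evacuate), we obtain O(¬evacuate).
Premise 8, O(¬recuse_self → evacuate), contraposes to O(¬evacuate → recuse_self); with O(¬evacuate) we get O(recuse_self).
With premise 1, O(recuse_self → ¬break_seal), the K-axiom yields O(¬break_seal).
Premises 5, 9, 10 do not contribute to this derivation.
Thus O(¬break_seal), which is F(break_seal): break_seal is forbidden.

Forbidden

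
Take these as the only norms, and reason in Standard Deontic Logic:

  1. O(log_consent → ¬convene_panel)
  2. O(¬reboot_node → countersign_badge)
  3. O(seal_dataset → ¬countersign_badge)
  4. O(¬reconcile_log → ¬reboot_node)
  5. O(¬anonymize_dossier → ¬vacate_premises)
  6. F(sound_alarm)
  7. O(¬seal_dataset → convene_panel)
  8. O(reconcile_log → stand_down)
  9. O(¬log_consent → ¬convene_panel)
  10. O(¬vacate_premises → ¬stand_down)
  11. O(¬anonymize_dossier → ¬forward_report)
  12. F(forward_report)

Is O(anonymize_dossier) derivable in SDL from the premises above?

Yes

Premises 9 and 1 cover both cases: O(¬log_consent → ¬convene_panel) and O(log_consent → ¬convene_panel). Since ¬log_consent ∨ log_consent is a tautology, O(¬convene_panel) follows.
The contrapositive of premise 7 (O(¬seal_dataset → convene_panel)) is O(¬convene_panel → seal_dataset), and O(¬convene_panel) is already established, so O(seal_dataset).
With premise 3, O(seal_dataset → ¬countersign_badge), the K-axiom yields O(¬countersign_badge).
Premise 2, O(¬reboot_node → countersign_badge), contraposes to O(¬countersign_badge → reboot_node); with O(¬countersign_badge) we get O(reboot_node).
Premise 4, O(¬reconcile_log → ¬reboot_node), contraposes to O(reboot_node → reconcile_log); with O(reboot_node) we get O(reconcile_log).
Premise 8 is O(reconcile_log → stand_down); since O(reconcile_log), deontic closure gives O(stand_down).
Premise 10 is O(¬vacate_premises → ¬stand_down); contrapositively O(stand_down → vacate_premises). Since O(stand_down) holds, K gives O(vacate_premises).
The contrapositive of premise 5 (O(¬anonymize_dossier → ¬vacate_premises)) is O(vacate_premises → anonymize_dossier), and O(vacate_premises) is already established, so O(anonymize_dossier).
Premises 6, 11, 12 do not contribute to this derivation.
So O(anonymize_dossier) follows.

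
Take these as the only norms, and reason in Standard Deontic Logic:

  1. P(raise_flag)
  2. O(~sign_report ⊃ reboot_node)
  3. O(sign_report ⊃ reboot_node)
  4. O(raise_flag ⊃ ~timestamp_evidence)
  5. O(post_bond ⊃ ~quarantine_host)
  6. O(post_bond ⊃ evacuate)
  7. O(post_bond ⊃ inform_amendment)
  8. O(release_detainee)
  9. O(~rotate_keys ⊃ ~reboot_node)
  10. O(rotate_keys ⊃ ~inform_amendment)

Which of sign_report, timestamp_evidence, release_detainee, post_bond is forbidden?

Premises 3 and 2 are O(sign_report ⊃ reboot_node) and O(~sign_report ⊃ reboot_node); every ideal world satisfies sign_report or ~sign_report, so in either case reboot_node holds — hence O(reboot_node).
Premise 9 is O(~rotate_keys ⊃ ~reboot_node); contrapositively O(reboot_node ⊃ rotate_keys). Since O(reboot_node) holds, K gives O(rotate_keys).
With premise 10, O(rotate_keys ⊃ ~inform_amendment), the K-axiom yields O(~inform_amendment).
Premise 7 is O(post_bond ⊃ inform_amendment); contrapositively O(~inform_amendment ⊃ ~post_bond). Since O(~inform_amendment) holds, K gives O(~post_bond).
So O(~post_bond) holds, i.e. post_bond is forbidden. None of the other listed options is forbidden under the premises.

post_bond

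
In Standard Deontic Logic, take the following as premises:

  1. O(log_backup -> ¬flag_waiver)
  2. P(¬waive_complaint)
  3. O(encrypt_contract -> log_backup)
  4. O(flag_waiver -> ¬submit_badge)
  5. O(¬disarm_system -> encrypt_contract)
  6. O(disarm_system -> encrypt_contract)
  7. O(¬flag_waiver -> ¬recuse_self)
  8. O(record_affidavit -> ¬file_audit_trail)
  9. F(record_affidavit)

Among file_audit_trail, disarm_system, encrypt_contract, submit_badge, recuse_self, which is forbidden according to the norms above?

Premises 6 and 5 cover both cases: O(disarm_system -> encrypt_contract) and O(¬disarm_system -> encrypt_contract). Since disarm_system ∨ ¬disarm_system is a tautology, O(encrypt_contract) follows.
With premise 3, O(encrypt_contract -> log_backup), the K-axiom yields O(log_backup).
With premise 1, O(log_backup -> ¬flag_waiver), the K-axiom yields O(¬flag_waiver).
From O(¬flag_waiver) and premise 7, O(¬flag_waiver -> ¬recuse_self), we obtain O(¬recuse_self).
So O(¬recuse_self) holds, i.e. recuse_self is forbidden. None of the other listed options is forbidden under the premises.

recuse_self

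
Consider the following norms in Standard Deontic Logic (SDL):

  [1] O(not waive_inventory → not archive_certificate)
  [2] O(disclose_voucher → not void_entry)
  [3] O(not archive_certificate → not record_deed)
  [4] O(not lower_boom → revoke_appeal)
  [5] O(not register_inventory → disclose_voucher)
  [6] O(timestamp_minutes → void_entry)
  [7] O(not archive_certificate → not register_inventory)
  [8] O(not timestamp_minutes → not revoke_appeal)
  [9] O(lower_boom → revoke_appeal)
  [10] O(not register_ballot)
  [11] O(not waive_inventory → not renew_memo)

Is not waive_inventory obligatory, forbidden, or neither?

Premises 9 and 4 cover both cases: O(lower_boom → revoke_appeal) and O(not lower_boom → revoke_appeal). Since lower_boom ∨ not lower_boom is a tautology, O(revoke_appeal) follows.
Premise 8, O(not timestamp_minutes → not revoke_appeal), contraposes to O(revoke_appeal → timestamp_minutes); with O(revoke_appeal) we get O(timestamp_minutes).
With premise 6, O(timestamp_minutes → void_entry), the K-axiom yields O(void_entry).
Premise 2 is O(disclose_voucher → not void_entry); contrapositively O(void_entry → not disclose_voucher). Since O(void_entry) holds, K gives O(not disclose_voucher).
Premise 5 is O(not register_inventory → disclose_voucher); contrapositively O(not disclose_voucher → register_inventory). Since O(not disclose_voucher) holds, K gives O(register_inventory).
The contrapositive of premise 7 (O(not archive_certificate → not register_inventory)) is O(register_inventory → archive_certificate), and O(register_inventory) is already established, so O(archive_certificate).
Premise 1 is O(not waive_inventory → not archive_certificate); contrapositively O(archive_certificate → waive_inventory). Since O(archive_certificate) holds, K gives O(waive_inventory).
Premises 3, 10, 11 do not contribute to this derivation.
Thus O(waive_inventory), which is F(not waive_inventory): not waive_inventory is forbidden.

Forbidden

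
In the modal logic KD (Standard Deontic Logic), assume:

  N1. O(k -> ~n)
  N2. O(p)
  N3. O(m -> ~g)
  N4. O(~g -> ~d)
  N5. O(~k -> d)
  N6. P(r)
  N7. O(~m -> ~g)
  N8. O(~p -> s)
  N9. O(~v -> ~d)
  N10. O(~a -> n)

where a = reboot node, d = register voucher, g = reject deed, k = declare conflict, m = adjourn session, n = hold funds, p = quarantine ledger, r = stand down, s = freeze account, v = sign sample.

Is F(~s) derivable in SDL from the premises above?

No

Premise 8 is O(~p -> s), but O(~p) is not derivable from the premises, so it does not yield O(s).
No other premise forces O(s). An ideal world satisfying every premise can still have ~s true, so F(~s) is not derivable.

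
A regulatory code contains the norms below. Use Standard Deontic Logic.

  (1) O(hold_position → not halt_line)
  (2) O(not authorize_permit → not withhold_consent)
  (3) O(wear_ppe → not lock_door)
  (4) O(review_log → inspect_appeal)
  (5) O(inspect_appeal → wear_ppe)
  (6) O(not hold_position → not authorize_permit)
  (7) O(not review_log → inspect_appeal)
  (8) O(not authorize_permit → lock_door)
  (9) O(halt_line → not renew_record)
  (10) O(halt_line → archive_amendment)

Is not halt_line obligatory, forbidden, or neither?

Premises 7 and 4 cover both cases: O(not review_log → inspect_appeal) and O(review_log → inspect_appeal). Since not review_log ∨ review_log is a tautology, O(inspect_appeal) follows.
Applying K to premise 5 (O(inspect_appeal → wear_ppe)) and O(inspect_appeal) yields O(wear_ppe).
From O(wear_ppe) and premise 3, O(wear_ppe → not lock_door), we obtain O(not lock_door).
Premise 8 is O(not authorize_permit → lock_door); contrapositively O(not lock_door → authorize_permit). Since O(not lock_door) holds, K gives O(authorize_permit).
The contrapositive of premise 6 (O(not hold_position → not authorize_permit)) is O(authorize_permit → hold_position), and O(authorize_permit) is already established, so O(hold_position).
From O(hold_position) and premise 1, O(hold_position → not halt_line), we obtain O(not halt_line).
Premises 2, 9, 10 do not contribute to this derivation.
Hence not halt_line is obligatory.

Obligatory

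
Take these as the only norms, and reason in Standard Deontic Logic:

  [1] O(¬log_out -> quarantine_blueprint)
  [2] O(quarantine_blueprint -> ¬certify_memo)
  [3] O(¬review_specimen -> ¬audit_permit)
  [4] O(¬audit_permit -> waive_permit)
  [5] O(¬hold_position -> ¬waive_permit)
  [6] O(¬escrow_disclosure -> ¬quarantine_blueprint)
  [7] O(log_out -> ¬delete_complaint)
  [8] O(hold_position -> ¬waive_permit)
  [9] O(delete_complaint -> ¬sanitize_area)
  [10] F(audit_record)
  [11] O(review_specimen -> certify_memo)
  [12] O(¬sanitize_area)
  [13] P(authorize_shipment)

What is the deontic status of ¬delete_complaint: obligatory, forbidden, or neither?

By case analysis on ¬hold_position: premise 5 gives O(¬hold_position -> ¬waive_permit) and premise 8 gives O(hold_position -> ¬waive_permit), so O(¬waive_permit) either way.
Premise 4 is O(¬audit_permit -> waive_permit); contrapositively O(¬waive_permit -> audit_permit). Since O(¬waive_permit) holds, K gives O(audit_permit).
Premise 3 is O(¬review_specimen -> ¬audit_permit); contrapositively O(audit_permit -> review_specimen). Since O(audit_permit) holds, K gives O(review_specimen).
Premise 11 is O(review_specimen -> certify_memo); since O(review_specimen), deontic closure gives O(certify_memo).
Premise 2 is O(quarantine_blueprint -> ¬certify_memo); contrapositively O(certify_memo -> ¬quarantine_blueprint). Since O(certify_memo) holds, K gives O(¬quarantine_blueprint).
The contrapositive of premise 1 (O(¬log_out -> quarantine_blueprint)) is O(¬quarantine_blueprint -> log_out), and O(¬quarantine_blueprint) is already established, so O(log_out).
From O(log_out) and premise 7, O(log_out -> ¬delete_complaint), we obtain O(¬delete_complaint).
Premises 6, 9, 10, 12, 13 do not contribute to this derivation.
Hence ¬delete_complaint is obligatory.

Obligatory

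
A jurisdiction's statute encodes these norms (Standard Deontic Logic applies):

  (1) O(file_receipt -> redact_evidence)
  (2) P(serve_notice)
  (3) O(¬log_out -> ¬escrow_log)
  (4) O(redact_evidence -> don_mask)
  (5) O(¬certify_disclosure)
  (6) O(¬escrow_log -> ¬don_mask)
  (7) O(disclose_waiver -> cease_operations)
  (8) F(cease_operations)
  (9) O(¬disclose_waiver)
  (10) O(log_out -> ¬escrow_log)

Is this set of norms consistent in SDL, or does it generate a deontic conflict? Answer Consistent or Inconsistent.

Premise 7 is O(disclose_waiver -> cease_operations), but O(disclose_waiver) is not derivable from the premises, so it does not yield O(cease_operations).
So O(cease_operations) is not derivable, and the apparent clash with O(¬cease_operations) does not arise.
A world satisfying every obligation exists (e.g. cease_operations=false, certify_disclosure=false, disclose_waiver=false, don_mask=false, escrow_log=false, file_receipt=false, log_out=false, redact_evidence=false, serve_notice=false); no atom is both obligatory and forbidden, so the set is consistent.

Consistent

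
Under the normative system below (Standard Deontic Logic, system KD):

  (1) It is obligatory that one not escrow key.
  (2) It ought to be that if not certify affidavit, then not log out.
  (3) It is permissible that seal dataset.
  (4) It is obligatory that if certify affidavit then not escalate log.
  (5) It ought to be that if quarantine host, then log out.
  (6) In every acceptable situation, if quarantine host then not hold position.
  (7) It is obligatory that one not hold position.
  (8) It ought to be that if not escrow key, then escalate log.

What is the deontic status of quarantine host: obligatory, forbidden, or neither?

Forbidden

From premise 1 we have O(¬escrow_key).
With premise 8, O(¬escrow_key → escalate_log), the K-axiom yields O(escalate_log).
The contrapositive of premise 4 (O(certify_affidavit → ¬escalate_log)) is O(escalate_log → ¬certify_affidavit), and O(escalate_log) is already established, so O(¬certify_affidavit).
From O(¬certify_affidavit) and premise 2, O(¬certify_affidavit → ¬log_out), we obtain O(¬log_out).
The contrapositive of premise 5 (O(quarantine_host → log_out)) is O(¬log_out → ¬quarantine_host), and O(¬log_out) is already established, so O(¬quarantine_host).
Premises 3, 6, 7 do not contribute to this derivation.
Thus O(¬quarantine_host), which is F(quarantine_host): quarantine_host is forbidden.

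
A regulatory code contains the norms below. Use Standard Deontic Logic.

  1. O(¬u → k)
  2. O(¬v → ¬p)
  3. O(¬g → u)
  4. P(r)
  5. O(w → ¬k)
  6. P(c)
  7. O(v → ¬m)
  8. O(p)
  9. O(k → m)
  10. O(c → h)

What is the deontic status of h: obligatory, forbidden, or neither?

Neither

Premise 10 is O(c → h), but O(c) is not derivable from the premises (the permission P(c) asserts only ¬O(¬c), not O(c)), so it does not yield O(h).
No premise or chain of K-axiom applications forces O(h), and none forces O(¬h). So h is neither obligatory nor forbidden under these norms.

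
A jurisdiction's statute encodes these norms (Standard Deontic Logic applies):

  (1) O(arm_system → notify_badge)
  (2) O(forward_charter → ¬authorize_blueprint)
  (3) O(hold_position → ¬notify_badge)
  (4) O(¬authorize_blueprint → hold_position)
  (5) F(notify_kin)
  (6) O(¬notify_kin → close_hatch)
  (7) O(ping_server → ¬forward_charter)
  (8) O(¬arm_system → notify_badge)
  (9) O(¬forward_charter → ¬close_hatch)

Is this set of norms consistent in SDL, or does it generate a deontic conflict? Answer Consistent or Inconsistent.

Premises 8 and 1 cover both cases: O(¬arm_system → notify_badge) and O(arm_system → notify_badge). Since ¬arm_system ∨ arm_system is a tautology, O(notify_badge) follows.
Premise 3, O(hold_position → ¬notify_badge), contraposes to O(notify_badge → ¬hold_position); with O(notify_badge) we get O(¬hold_position).
Premise 4 is O(¬authorize_blueprint → hold_position); contrapositively O(¬hold_position → authorize_blueprint). Since O(¬hold_position) holds, K gives O(authorize_blueprint).
Premise 2 is O(forward_charter → ¬authorize_blueprint); contrapositively O(authorize_blueprint → ¬forward_charter). Since O(authorize_blueprint) holds, K gives O(¬forward_charter).
From O(¬forward_charter) and premise 9, O(¬forward_charter → ¬close_hatch), we obtain O(¬close_hatch).
Premise 6 is O(¬notify_kin → close_hatch); contrapositively O(¬close_hatch → notify_kin). Since O(¬close_hatch) holds, K gives O(notify_kin).
Yet premise 5 is F(notify_kin), i.e. O(¬notify_kin).
We now have both O(notify_kin) and O(¬notify_kin) — notify_kin is simultaneously obligatory and forbidden, violating the D-axiom.

Inconsistent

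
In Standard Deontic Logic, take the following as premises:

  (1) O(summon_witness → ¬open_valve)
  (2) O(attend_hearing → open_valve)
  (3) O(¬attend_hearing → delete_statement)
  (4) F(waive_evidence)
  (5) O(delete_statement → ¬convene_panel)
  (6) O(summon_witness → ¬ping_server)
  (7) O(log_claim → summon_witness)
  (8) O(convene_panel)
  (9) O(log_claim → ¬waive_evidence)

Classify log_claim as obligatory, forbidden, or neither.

Premise 8 gives O(convene_panel).
Premise 5 is O(delete_statement → ¬convene_panel); contrapositively O(convene_panel → ¬delete_statement). Since O(convene_panel) holds, K gives O(¬delete_statement).
Premise 3 is O(¬attend_hearing → delete_statement); contrapositively O(¬delete_statement → attend_hearing). Since O(¬delete_statement) holds, K gives O(attend_hearing).
Premise 2 is O(attend_hearing → open_valve); since O(attend_hearing), deontic closure gives O(open_valve).
Premise 1, O(summon_witness → ¬open_valve), contraposes to O(open_valve → ¬summon_witness); with O(open_valve) we get O(¬summon_witness).
Premise 7 is O(log_claim → summon_witness); contrapositively O(¬summon_witness → ¬log_claim). Since O(¬summon_witness) holds, K gives O(¬log_claim).
Premises 4, 6, 9 do not contribute to this derivation.
Thus O(¬log_claim), which is F(log_claim): log_claim is forbidden.

Forbidden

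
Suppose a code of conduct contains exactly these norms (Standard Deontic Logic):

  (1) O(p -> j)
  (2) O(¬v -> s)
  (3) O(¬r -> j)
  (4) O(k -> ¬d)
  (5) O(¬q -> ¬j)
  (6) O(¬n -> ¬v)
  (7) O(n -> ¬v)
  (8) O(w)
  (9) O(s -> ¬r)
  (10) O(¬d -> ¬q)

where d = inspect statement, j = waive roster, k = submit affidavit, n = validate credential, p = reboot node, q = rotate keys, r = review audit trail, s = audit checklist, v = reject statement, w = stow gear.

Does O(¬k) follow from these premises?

By case analysis on n: premise 7 gives O(n -> ¬v) and premise 6 gives O(¬n -> ¬v), so O(¬v) either way.
With premise 2, O(¬v -> s), the K-axiom yields O(s).
Applying K to premise 9 (O(s -> ¬r)) and O(s) yields O(¬r).
From O(¬r) and premise 3, O(¬r -> j), we obtain O(j).
The contrapositive of premise 5 (O(¬q -> ¬j)) is O(j -> q), and O(j) is already established, so O(q).
Premise 10 is O(¬d -> ¬q); contrapositively O(q -> d). Since O(q) holds, K gives O(d).
Premise 4, O(k -> ¬d), contraposes to O(d -> ¬k); with O(d) we get O(¬k).
Premises 1, 8 do not contribute to this derivation.
So O(¬k) follows.

Yes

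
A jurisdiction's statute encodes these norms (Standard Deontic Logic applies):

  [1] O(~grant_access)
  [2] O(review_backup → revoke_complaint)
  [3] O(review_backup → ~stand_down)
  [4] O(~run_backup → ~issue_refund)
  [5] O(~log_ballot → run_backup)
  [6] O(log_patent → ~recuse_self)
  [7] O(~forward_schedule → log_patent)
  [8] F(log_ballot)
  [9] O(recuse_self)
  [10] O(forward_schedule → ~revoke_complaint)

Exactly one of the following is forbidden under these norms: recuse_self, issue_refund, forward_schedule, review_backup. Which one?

review_backup

From premise 9 we have O(recuse_self).
Premise 6 is O(log_patent → ~recuse_self); contrapositively O(recuse_self → ~log_patent). Since O(recuse_self) holds, K gives O(~log_patent).
Premise 7 is O(~forward_schedule → log_patent); contrapositively O(~log_patent → forward_schedule). Since O(~log_patent) holds, K gives O(forward_schedule).
Premise 10 is O(forward_schedule → ~revoke_complaint); since O(forward_schedule), deontic closure gives O(~revoke_complaint).
Premise 2 is O(review_backup → revoke_complaint); contrapositively O(~revoke_complaint → ~review_backup). Since O(~revoke_complaint) holds, K gives O(~review_backup).
So O(~review_backup) holds, i.e. review_backup is forbidden. None of the other listed options is forbidden under the premises.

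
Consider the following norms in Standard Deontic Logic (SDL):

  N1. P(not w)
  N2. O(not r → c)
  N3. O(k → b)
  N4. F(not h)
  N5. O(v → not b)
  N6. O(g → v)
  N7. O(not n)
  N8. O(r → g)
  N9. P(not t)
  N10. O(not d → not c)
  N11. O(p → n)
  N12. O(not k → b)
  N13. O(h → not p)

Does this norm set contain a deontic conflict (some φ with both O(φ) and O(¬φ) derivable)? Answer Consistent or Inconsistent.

Premise 11 is O(p → n), but O(p) is not derivable from the premises, so it does not yield O(n).
So O(n) is not derivable, and the apparent clash with O(not n) does not arise.
A world satisfying every obligation exists (e.g. b=true, c=true, d=true, g=false, h=true, k=false, n=false, p=false, r=false, t=false, v=false, w=false); no atom is both obligatory and forbidden, so the set is consistent.

Consistent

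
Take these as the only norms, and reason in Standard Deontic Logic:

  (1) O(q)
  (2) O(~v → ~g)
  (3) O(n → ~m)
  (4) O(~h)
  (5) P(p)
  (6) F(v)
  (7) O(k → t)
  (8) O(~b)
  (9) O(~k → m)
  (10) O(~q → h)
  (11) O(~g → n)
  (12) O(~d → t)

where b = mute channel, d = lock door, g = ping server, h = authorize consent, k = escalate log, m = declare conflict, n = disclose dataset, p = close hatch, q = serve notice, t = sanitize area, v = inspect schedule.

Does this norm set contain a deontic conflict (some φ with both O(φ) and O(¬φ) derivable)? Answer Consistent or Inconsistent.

Consistent

Premise 10 is O(~q → h), but O(~q) is not derivable from the premises, so it does not yield O(h).
So O(h) is not derivable, and the apparent clash with O(~h) does not arise.
A world satisfying every obligation exists (e.g. b=false, d=false, g=false, h=false, k=true, m=false, n=true, p=false, q=true, t=true, v=false); no atom is both obligatory and forbidden, so the set is consistent.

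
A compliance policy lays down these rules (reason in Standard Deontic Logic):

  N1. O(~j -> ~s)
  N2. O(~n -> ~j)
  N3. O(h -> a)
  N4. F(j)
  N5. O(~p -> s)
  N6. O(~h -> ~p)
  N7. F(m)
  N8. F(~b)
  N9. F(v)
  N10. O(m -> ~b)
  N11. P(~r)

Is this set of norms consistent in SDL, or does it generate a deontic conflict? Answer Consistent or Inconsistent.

Consistent

Premise 10 is O(m -> ~b), but O(m) is not derivable from the premises, so it does not yield O(~b).
So O(~b) is not derivable, and the apparent clash with O(b) does not arise.
A world satisfying every obligation exists (e.g. a=true, b=true, h=true, j=false, m=false, n=false, p=true, r=false, s=false, v=false); no atom is both obligatory and forbidden, so the set is consistent.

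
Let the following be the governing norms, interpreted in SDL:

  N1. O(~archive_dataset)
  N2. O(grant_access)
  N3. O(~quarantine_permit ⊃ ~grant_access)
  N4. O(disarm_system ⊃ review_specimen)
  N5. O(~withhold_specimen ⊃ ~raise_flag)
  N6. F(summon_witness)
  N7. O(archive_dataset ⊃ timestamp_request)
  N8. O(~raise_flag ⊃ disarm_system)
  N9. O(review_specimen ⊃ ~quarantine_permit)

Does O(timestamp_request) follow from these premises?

No

Premise 7 is O(archive_dataset ⊃ timestamp_request), but O(archive_dataset) is not derivable from the premises, so it does not yield O(timestamp_request).
No other premise forces O(timestamp_request). An ideal world satisfying every premise can still have timestamp_request false, so O(timestamp_request) is not derivable.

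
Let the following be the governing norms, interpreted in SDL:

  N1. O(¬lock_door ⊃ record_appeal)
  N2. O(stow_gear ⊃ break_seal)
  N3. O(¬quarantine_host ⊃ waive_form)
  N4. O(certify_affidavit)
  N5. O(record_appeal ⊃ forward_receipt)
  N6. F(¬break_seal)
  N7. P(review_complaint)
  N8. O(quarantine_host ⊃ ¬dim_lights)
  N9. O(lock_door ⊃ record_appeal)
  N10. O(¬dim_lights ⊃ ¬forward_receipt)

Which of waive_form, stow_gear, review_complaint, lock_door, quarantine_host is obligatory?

By case analysis on lock_door: premise 9 gives O(lock_door ⊃ record_appeal) and premise 1 gives O(¬lock_door ⊃ record_appeal), so O(record_appeal) either way.
With premise 5, O(record_appeal ⊃ forward_receipt), the K-axiom yields O(forward_receipt).
Premise 10 is O(¬dim_lights ⊃ ¬forward_receipt); contrapositively O(forward_receipt ⊃ dim_lights). Since O(forward_receipt) holds, K gives O(dim_lights).
The contrapositive of premise 8 (O(quarantine_host ⊃ ¬dim_lights)) is O(dim_lights ⊃ ¬quarantine_host), and O(dim_lights) is already established, so O(¬quarantine_host).
Premise 3 is O(¬quarantine_host ⊃ waive_form); since O(¬quarantine_host), deontic closure gives O(waive_form).
So O(waive_form) holds — waive_form is obligatory. None of the other listed options is made obligatory by any chain of premises.

waive_form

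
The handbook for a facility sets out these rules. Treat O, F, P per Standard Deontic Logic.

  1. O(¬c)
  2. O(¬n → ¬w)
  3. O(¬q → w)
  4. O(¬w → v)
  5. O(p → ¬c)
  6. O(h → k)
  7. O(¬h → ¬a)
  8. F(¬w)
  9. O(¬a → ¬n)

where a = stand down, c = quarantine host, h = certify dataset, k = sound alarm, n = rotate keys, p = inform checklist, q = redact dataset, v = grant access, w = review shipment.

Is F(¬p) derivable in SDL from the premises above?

No

Premise 5 is O(p → ¬c); even if O(¬c) held, inferring O(p) would be affirming the consequent — invalid.
No other premise forces O(p). An ideal world satisfying every premise can still have ¬p true, so F(¬p) is not derivable.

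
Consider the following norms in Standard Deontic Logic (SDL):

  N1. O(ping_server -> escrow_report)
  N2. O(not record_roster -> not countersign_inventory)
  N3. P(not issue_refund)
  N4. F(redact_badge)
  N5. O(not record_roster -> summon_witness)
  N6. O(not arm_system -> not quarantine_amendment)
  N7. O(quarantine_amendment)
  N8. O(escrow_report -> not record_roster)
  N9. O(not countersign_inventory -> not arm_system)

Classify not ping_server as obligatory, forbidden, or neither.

Obligatory

Premise 7 states O(quarantine_amendment) outright.
Premise 6, O(not arm_system -> not quarantine_amendment), contraposes to O(quarantine_amendment -> arm_system); with O(quarantine_amendment) we get O(arm_system).
Premise 9 is O(not countersign_inventory -> not arm_system); contrapositively O(arm_system -> countersign_inventory). Since O(arm_system) holds, K gives O(countersign_inventory).
The contrapositive of premise 2 (O(not record_roster -> not countersign_inventory)) is O(countersign_inventory -> record_roster), and O(countersign_inventory) is already established, so O(record_roster).
Premise 8, O(escrow_report -> not record_roster), contraposes to O(record_roster -> not escrow_report); with O(record_roster) we get O(not escrow_report).
The contrapositive of premise 1 (O(ping_server -> escrow_report)) is O(not escrow_report -> not ping_server), and O(not escrow_report) is already established, so O(not ping_server).
Premises 3, 4, 5 do not contribute to this derivation.
Hence not ping_server is obligatory.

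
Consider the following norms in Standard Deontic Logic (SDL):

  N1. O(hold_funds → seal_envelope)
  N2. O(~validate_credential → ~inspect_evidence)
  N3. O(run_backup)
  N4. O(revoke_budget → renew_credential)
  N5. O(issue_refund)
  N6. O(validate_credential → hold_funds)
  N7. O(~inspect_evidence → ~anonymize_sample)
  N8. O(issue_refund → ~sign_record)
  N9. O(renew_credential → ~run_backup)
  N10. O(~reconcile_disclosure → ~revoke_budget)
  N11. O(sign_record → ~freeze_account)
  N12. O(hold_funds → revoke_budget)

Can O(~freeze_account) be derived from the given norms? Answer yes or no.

Premise 11 is O(sign_record → ~freeze_account), but O(sign_record) is not derivable from the premises, so it does not yield O(~freeze_account).
No other premise forces O(~freeze_account). An ideal world satisfying every premise can still have ~freeze_account false, so O(~freeze_account) is not derivable.

No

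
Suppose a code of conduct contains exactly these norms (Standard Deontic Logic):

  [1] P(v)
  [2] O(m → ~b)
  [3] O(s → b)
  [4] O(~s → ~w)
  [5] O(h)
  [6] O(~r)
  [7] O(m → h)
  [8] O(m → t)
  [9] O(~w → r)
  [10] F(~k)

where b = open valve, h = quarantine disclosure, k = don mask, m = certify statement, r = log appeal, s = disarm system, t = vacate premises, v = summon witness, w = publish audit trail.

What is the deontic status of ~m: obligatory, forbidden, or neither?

Obligatory

Premise 6 gives O(~r).
Premise 9, O(~w → r), contraposes to O(~r → w); with O(~r) we get O(w).
Premise 4, O(~s → ~w), contraposes to O(w → s); with O(w) we get O(s).
From O(s) and premise 3, O(s → b), we obtain O(b).
The contrapositive of premise 2 (O(m → ~b)) is O(b → ~m), and O(b) is already established, so O(~m).
Premises 1, 5, 7, 8, 10 do not contribute to this derivation.
Hence ~m is obligatory.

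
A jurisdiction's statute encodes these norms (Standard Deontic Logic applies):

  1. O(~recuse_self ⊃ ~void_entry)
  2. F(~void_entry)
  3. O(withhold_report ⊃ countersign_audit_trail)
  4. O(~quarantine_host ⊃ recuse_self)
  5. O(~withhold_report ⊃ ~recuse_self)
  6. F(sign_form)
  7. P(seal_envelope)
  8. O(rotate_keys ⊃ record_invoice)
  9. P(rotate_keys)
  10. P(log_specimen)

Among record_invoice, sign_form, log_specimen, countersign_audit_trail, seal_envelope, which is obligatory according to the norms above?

Premise 2, F(~void_entry), is equivalent to O(void_entry).
Premise 1, O(~recuse_self ⊃ ~void_entry), contraposes to O(void_entry ⊃ recuse_self); with O(void_entry) we get O(recuse_self).
The contrapositive of premise 5 (O(~withhold_report ⊃ ~recuse_self)) is O(recuse_self ⊃ withhold_report), and O(recuse_self) is already established, so O(withhold_report).
Applying K to premise 3 (O(withhold_report ⊃ countersign_audit_trail)) and O(withhold_report) yields O(countersign_audit_trail).
So O(countersign_audit_trail) holds — countersign_audit_trail is obligatory. None of the other listed options is made obligatory by any chain of premises.

countersign_audit_trail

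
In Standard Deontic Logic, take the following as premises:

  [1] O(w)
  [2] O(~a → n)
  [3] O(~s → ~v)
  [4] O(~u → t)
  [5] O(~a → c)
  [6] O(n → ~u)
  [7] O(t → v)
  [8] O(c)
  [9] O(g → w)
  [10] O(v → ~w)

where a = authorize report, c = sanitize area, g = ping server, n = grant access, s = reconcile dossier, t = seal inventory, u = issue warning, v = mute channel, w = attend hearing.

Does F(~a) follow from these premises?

From premise 1 we have O(w).
Premise 10 is O(v → ~w); contrapositively O(w → ~v). Since O(w) holds, K gives O(~v).
Premise 7, O(t → v), contraposes to O(~v → ~t); with O(~v) we get O(~t).
The contrapositive of premise 4 (O(~u → t)) is O(~t → u), and O(~t) is already established, so O(u).
Premise 6 is O(n → ~u); contrapositively O(u → ~n). Since O(u) holds, K gives O(~n).
Premise 2, O(~a → n), contraposes to O(~n → a); with O(~n) we get O(a).
Premises 3, 5, 8, 9 do not contribute to this derivation.
So O(a) holds, i.e. F(~a). The claim follows.

Yes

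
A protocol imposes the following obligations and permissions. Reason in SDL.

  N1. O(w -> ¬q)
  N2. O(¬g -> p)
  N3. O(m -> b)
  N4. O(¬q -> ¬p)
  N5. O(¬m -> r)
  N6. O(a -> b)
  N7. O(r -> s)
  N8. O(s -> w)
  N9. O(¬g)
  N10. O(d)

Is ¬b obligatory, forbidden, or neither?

From premise 9 we have O(¬g).
From O(¬g) and premise 2, O(¬g -> p), we obtain O(p).
The contrapositive of premise 4 (O(¬q -> ¬p)) is O(p -> q), and O(p) is already established, so O(q).
The contrapositive of premise 1 (O(w -> ¬q)) is O(q -> ¬w), and O(q) is already established, so O(¬w).
Premise 8 is O(s -> w); contrapositively O(¬w -> ¬s). Since O(¬w) holds, K gives O(¬s).
Premise 7 is O(r -> s); contrapositively O(¬s -> ¬r). Since O(¬s) holds, K gives O(¬r).
Premise 5 is O(¬m -> r); contrapositively O(¬r -> m). Since O(¬r) holds, K gives O(m).
With premise 3, O(m -> b), the K-axiom yields O(b).
Premises 6, 10 do not contribute to this derivation.
Thus O(b), which is F(¬b): ¬b is forbidden.

Forbidden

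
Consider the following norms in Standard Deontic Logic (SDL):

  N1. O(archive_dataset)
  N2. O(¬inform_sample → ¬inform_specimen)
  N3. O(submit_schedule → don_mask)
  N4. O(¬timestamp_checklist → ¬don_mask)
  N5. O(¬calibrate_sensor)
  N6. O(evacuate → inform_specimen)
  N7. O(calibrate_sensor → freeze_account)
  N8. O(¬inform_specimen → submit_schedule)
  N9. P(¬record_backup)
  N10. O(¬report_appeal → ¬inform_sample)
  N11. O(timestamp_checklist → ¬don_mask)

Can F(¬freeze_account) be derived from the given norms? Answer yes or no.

No

Premise 7 is O(calibrate_sensor → freeze_account), but O(calibrate_sensor) is not derivable from the premises, so it does not yield O(freeze_account).
No other premise forces O(freeze_account). An ideal world satisfying every premise can still have ¬freeze_account true, so F(¬freeze_account) is not derivable.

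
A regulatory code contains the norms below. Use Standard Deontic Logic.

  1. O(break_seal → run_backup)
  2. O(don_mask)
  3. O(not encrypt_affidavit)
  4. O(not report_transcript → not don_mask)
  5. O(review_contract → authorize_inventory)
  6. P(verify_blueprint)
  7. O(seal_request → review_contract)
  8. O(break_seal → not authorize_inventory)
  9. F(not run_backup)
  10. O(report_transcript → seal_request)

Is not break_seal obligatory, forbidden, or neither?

Premise 2 gives O(don_mask).
Premise 4, O(not report_transcript → not don_mask), contraposes to O(don_mask → report_transcript); with O(don_mask) we get O(report_transcript).
Applying K to premise 10 (O(report_transcript → seal_request)) and O(report_transcript) yields O(seal_request).
From O(seal_request) and premise 7, O(seal_request → review_contract), we obtain O(review_contract).
Applying K to premise 5 (O(review_contract → authorize_inventory)) and O(review_contract) yields O(authorize_inventory).
Premise 8 is O(break_seal → not authorize_inventory); contrapositively O(authorize_inventory → not break_seal). Since O(authorize_inventory) holds, K gives O(not break_seal).
Premises 1, 3, 6, 9 do not contribute to this derivation.
Hence not break_seal is obligatory.

Obligatory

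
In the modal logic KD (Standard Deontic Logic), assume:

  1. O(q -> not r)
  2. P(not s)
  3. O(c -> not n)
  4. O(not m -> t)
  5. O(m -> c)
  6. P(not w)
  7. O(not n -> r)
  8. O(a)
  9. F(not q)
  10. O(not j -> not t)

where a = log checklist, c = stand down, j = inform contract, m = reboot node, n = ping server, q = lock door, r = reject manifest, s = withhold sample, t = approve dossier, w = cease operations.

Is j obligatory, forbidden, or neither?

Premise 9, F(not q), is equivalent to O(q).
From O(q) and premise 1, O(q -> not r), we obtain O(not r).
Premise 7, O(not n -> r), contraposes to O(not r -> n); with O(not r) we get O(n).
The contrapositive of premise 3 (O(c -> not n)) is O(n -> not c), and O(n) is already established, so O(not c).
The contrapositive of premise 5 (O(m -> c)) is O(not c -> not m), and O(not c) is already established, so O(not m).
From O(not m) and premise 4, O(not m -> t), we obtain O(t).
Premise 10, O(not j -> not t), contraposes to O(t -> j); with O(t) we get O(j).
Premises 2, 6, 8 do not contribute to this derivation.
Hence j is obligatory.

Obligatory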